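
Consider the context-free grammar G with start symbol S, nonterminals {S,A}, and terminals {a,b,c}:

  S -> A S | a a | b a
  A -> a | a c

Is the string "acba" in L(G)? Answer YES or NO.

Convert to CNF:
  S -> A S | T0 T0 | T2 T0
  A -> T0 T1 | a
  T0 -> a
  T1 -> c
  T2 -> b

CYK fill:
  T[0,0] 'a' = {A,T0}  orig:{A}
  T[1,1] 'c' = {T1}  orig:{}
  T[2,2] 'b' = {T2}  orig:{}
  T[3,3] 'a' = {A,T0}  orig:{A}
  T[0,1] 'ac' = {A}
  T[1,2] 'cb' = ∅
  T[2,3] 'ba' = {S}
  T[0,2] 'acb' = ∅
  T[1,3] 'cba' = ∅
  T[0,3] 'acba' = {S}

S ∈ T[0,3] ⇒ YES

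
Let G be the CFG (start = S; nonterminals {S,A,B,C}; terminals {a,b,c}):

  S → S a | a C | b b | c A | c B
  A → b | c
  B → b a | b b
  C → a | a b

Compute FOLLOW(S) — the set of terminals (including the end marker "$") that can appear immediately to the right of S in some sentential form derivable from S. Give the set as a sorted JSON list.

FIRST sets, iterate to fixpoint:
round 1:
  A via A→b: +{b}
  A via A→c: +{c}
  B via B→b a: +{b}
  C via C→a: +{a}
  S via S→a C: +{a}
  S via S→b b: +{b}
  S via S→c A: +{c}
  S: {a,b,c}  A: {b,c}  B: {b}  C: {a}
round 2: done
  S: {a,b,c}  A: {b,c}  B: {b}  C: {a}

FOLLOW iteration:
seed FOLLOW(S) with $
iter 1:
  S→S a: FOLLOW(S) ⊇ FIRST(a) = {a}; new: +{a}
  S→a C: FOLLOW(C) ⊇ FOLLOW(S) ⊇ {$,a}; new: +{$,a}
  S→c A: FOLLOW(A) ⊇ FOLLOW(S) ⊇ {$,a}; new: +{$,a}
  S→c B: FOLLOW(B) ⊇ FOLLOW(S) ⊇ {$,a}; new: +{$,a}
  FOLLOW[S]={$,a}  FOLLOW[A]={$,a}  FOLLOW[B]={$,a}  FOLLOW[C]={$,a}
iter 2: done
  FOLLOW[S]={$,a}  FOLLOW[A]={$,a}  FOLLOW[B]={$,a}  FOLLOW[C]={$,a}

FOLLOW(S) = ["$", "a"]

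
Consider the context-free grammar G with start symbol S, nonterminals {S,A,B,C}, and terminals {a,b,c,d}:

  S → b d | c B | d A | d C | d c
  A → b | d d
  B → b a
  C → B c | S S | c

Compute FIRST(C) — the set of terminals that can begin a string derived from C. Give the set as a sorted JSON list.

FIRST iteration:
pass 1:
  A via A→b: +{b}
  A via A→d d: +{d}
  B via B→b a: +{b}
  C via C→B c: +{b}
  C via C→c: +{c}
  S via S→b d: +{b}
  S via S→c B: +{c}
  S via S→d A: +{d}
  FIRST(S)={b,c,d}  FIRST(A)={b,d}  FIRST(B)={b}  FIRST(C)={b,c}
pass 2:
  C via C→S S: +{d}
  FIRST(S)={b,c,d}  FIRST(A)={b,d}  FIRST(B)={b}  FIRST(C)={b,c,d}
pass 3: (no change)
  FIRST(S)={b,c,d}  FIRST(A)={b,d}  FIRST(B)={b}  FIRST(C)={b,c,d}

FIRST(C) = ["b", "c", "d"]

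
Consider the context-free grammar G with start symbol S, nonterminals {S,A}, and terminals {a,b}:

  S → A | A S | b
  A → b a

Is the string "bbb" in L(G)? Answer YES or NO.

CNF form of G:
  S -> A S | T0 T1 | b
  A -> T0 T1
  T0 -> b
  T1 -> a

CYK fill:
  [0..0]={S,T0}  "b"  orig:{S}
  [1..1]={S,T0}  "b"  orig:{S}
  [2..2]={S,T0}  "b"  orig:{S}
  [0..1]=∅  "bb"
  [1..2]=∅  "bb"
  [0..2]=∅  "bbb"

S ∉ T[0,2] ⇒ NO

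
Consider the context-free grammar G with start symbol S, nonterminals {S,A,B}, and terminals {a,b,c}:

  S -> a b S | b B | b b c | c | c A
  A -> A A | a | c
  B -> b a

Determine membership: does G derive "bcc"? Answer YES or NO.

CNF form of G:
  S -> T0 B | T0 X4 | T1 X3 | T2 A | c
  A -> A A | a | c
  B -> T0 T1
  T0 -> b
  T1 -> a
  T2 -> c
  X3 -> T0 S
  X4 -> T0 T2

CYK fill:
  cell(0,0) b: {T0}  orig:{}
  cell(1,1) c: {A,S,T2}  orig:{A,S}
  cell(2,2) c: {A,S,T2}  orig:{A,S}
  cell(0,1) bc: {X3,X4}  orig:{}
  cell(1,2) cc: {A,S}
  cell(0,2) bcc: {X3}  orig:{}

S ∉ T[0,2] ⇒ NO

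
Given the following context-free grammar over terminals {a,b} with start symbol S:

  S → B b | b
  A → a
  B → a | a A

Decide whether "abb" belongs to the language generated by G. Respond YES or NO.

Convert to CNF:
  S -> B T1 | b
  A -> a
  B -> T0 A | a
  T0 -> a
  T1 -> b

CYK table (by increasing span):
  [0..0]={A,B,T0}  "a"  orig:{A,B}
  [1..1]={S,T1}  "b"  orig:{S}
  [2..2]={S,T1}  "b"  orig:{S}
  [0..1]={S}  "ab"
  [1..2]=∅  "bb"
  [0..2]=∅  "abb"

S ∉ T[0,2] ⇒ NO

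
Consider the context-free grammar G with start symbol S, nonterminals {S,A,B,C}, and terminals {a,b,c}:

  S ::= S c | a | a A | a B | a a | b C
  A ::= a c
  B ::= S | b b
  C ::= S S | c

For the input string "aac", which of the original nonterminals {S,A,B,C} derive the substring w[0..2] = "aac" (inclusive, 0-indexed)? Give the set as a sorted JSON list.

CNF form of G:
  S -> S T1 | T0 A | T0 B | T0 T0 | T2 C | a
  A -> T0 T1
  B -> S T1 | T0 A | T0 B | T0 T0 | T2 C | T2 T2 | a
  C -> S S | c
  T0 -> a
  T1 -> c
  T2 -> b

CYK table (by increasing span), restricted to cells inside w[0..2]:
  [0..0]={B,S,T0}  "a"  orig:{B,S}
  [1..1]={B,S,T0}  "a"  orig:{B,S}
  [2..2]={C,T1}  "c"  orig:{C}
  [0..1]={B,C,S}  "aa"
  [1..2]={A,B,S}  "ac"
  [0..2]={B,C,S}  "aac"

Original NTs in T[0,2] deriving "aac": ["B", "C", "S"]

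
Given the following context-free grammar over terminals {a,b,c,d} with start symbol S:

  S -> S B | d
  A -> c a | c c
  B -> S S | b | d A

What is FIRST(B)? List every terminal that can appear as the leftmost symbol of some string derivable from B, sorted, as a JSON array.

Compute FIRST by fixpoint:
round 1:
  A via A→c a: +{c}
  B via B→b: +{b}
  B via B→d A: +{d}
  S via S→d: +{d}
  FIRST[S]={d}  FIRST[A]={c}  FIRST[B]={b,d}
round 2: (no change)
  FIRST[S]={d}  FIRST[A]={c}  FIRST[B]={b,d}

FIRST(B) = ["b", "d"]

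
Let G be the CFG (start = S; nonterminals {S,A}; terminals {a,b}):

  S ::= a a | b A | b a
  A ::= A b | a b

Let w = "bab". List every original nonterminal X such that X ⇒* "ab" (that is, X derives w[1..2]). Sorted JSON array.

Convert to CNF:
  S -> T0 A | T0 T1 | T1 T1
  A -> A T0 | T1 T0
  T0 -> b
  T1 -> a

CYK fill — only the sub-triangle for w[1..2]:
  T[1,1] 'a' = {T1}  orig:{}
  T[2,2] 'b' = {T0}  orig:{}
  T[1,2] 'ab' = {A}

Original NTs in T[1,2] deriving "ab": ["A"]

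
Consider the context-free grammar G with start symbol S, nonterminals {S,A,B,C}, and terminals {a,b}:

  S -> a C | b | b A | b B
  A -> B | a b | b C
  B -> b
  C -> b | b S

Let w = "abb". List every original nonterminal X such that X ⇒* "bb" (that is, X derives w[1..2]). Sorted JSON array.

Convert to CNF:
  S -> T0 C | T1 A | T1 B | b
  A -> T0 T1 | T1 C | b
  B -> b
  C -> T1 S | b
  T0 -> a
  T1 -> b

CYK table (by increasing span), restricted to cells inside w[1..2]:
  T[1,1] 'b' = {A,B,C,S,T1}  orig:{A,B,C,S}
  T[2,2] 'b' = {A,B,C,S,T1}  orig:{A,B,C,S}
  T[1,2] 'bb' = {A,C,S}

Original NTs in T[1,2] deriving "bb": ["A", "C", "S"]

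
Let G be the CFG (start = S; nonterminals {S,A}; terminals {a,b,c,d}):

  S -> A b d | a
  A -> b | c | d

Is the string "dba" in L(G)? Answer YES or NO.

Convert to CNF:
  S -> A X2 | a
  A -> b | c | d
  T0 -> b
  T1 -> d
  X2 -> T0 T1

CYK fill:
  T[0,0] 'd' = {A,T1}  orig:{A}
  T[1,1] 'b' = {A,T0}  orig:{A}
  T[2,2] 'a' = {S}
  T[0,1] 'db' = ∅
  T[1,2] 'ba' = ∅
  T[0,2] 'dba' = ∅

S ∉ T[0,2] ⇒ NO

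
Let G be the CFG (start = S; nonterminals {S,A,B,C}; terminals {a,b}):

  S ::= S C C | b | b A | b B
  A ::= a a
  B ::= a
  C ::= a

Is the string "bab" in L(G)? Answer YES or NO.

CNF form of G:
  S -> S X2 | T1 A | T1 B | b
  A -> T0 T0
  B -> a
  C -> a
  T0 -> a
  T1 -> b
  X2 -> C C

CYK table (by increasing span):
  [0..0]={S,T1}  "b"  orig:{S}
  [1..1]={B,C,T0}  "a"  orig:{B,C}
  [2..2]={S,T1}  "b"  orig:{S}
  [0..1]={S}  "ba"
  [1..2]=∅  "ab"
  [0..2]=∅  "bab"

S ∉ T[0,2] ⇒ NO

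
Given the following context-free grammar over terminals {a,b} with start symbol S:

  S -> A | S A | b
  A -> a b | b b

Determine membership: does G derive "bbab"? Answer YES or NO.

CNF form of G:
  S -> S A | T0 T1 | T1 T1 | b
  A -> T0 T1 | T1 T1
  T0 -> a
  T1 -> b

CYK fill:
  [0..0]={S,T1}  "b"  orig:{S}
  [1..1]={S,T1}  "b"  orig:{S}
  [2..2]={T0}  "a"  orig:{}
  [3..3]={S,T1}  "b"  orig:{S}
  [0..1]={A,S}  "bb"
  [1..2]=∅  "ba"
  [2..3]={A,S}  "ab"
  [0..2]=∅  "bba"
  [1..3]={S}  "bab"
  [0..3]={S}  "bbab"

S ∈ T[0,3] ⇒ YES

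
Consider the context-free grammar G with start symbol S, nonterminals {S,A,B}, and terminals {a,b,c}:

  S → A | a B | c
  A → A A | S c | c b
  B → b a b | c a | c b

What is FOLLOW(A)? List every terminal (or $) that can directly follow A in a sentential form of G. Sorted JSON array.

FIRST iteration:
pass 1:
  A via A→c b: +{c}
  B via B→b a b: +{b}
  B via B→c a: +{c}
  S via S→A: +{c}
  S via S→a B: +{a}
  S: {a,c}  A: {c}  B: {b,c}
pass 2:
  A via A→S c: +{a}
  S: {a,c}  A: {a,c}  B: {b,c}
pass 3: (no change)
  S: {a,c}  A: {a,c}  B: {b,c}

FOLLOW iteration:
seed FOLLOW(S) with $
[1]
  A→A A: FOLLOW(A) ⊇ FIRST(A) = {a,c}; new: +{a,c}
  A→S c: FOLLOW(S) ⊇ FIRST(c) = {c}; new: +{c}
  S→A: FOLLOW(A) ⊇ FOLLOW(S) ⊇ {$,c}; new: +{$}
  S→a B: FOLLOW(B) ⊇ FOLLOW(S) ⊇ {$,c}; new: +{$,c}
  FOLLOW(S)={$,c}  FOLLOW(A)={$,a,c}  FOLLOW(B)={$,c}
[2] done
  FOLLOW(S)={$,c}  FOLLOW(A)={$,a,c}  FOLLOW(B)={$,c}

FOLLOW(A) = ["$", "a", "c"]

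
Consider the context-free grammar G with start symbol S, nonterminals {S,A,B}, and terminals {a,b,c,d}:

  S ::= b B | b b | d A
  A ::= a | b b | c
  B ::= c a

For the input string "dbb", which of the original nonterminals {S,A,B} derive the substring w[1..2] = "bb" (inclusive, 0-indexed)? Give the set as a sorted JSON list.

Convert to CNF:
  S -> T0 B | T0 T0 | T3 A
  A -> T0 T0 | a | c
  B -> T1 T2
  T0 -> b
  T1 -> c
  T2 -> a
  T3 -> d

CYK fill, restricted to cells inside w[1..2]:
  [1..1]={T0}  "b"  orig:{}
  [2..2]={T0}  "b"  orig:{}
  [1..2]={A,S}  "bb"

Original NTs in T[1,2] deriving "bb": ["A", "S"]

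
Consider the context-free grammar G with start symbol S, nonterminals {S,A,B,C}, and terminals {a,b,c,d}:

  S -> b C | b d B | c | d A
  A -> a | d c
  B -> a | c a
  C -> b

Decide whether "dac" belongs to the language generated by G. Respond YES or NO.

CNF form of G:
  S -> T0 A | T3 C | T3 X4 | c
  A -> T0 T1 | a
  B -> T1 T2 | a
  C -> b
  T0 -> d
  T1 -> c
  T2 -> a
  T3 -> b
  X4 -> T0 B

CYK fill:
  [0..0]={T0}  "d"  orig:{}
  [1..1]={A,B,T2}  "a"  orig:{A,B}
  [2..2]={S,T1}  "c"  orig:{S}
  [0..1]={S,X4}  "da"  orig:{S}
  [1..2]=∅  "ac"
  [0..2]=∅  "dac"

S ∉ T[0,2] ⇒ NO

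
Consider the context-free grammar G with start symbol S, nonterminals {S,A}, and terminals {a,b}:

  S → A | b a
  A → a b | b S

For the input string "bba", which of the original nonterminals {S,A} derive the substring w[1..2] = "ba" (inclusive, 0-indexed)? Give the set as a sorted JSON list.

CNF form of G:
  S -> T0 T1 | T1 S | T1 T0
  A -> T0 T1 | T1 S
  T0 -> a
  T1 -> b

CYK table (by increasing span) (cells [i..j] with 1 ≤ i ≤ j ≤ 2 only):
  [1..1]={T1}  "b"  orig:{}
  [2..2]={T0}  "a"  orig:{}
  [1..2]={S}  "ba"

Original NTs in T[1,2] deriving "ba": ["S"]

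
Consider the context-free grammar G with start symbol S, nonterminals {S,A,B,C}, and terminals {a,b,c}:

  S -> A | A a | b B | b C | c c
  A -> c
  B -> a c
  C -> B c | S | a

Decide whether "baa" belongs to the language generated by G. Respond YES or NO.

CNF form of G:
  S -> A T0 | T1 T1 | T2 B | T2 C | c
  A -> c
  B -> T0 T1
  C -> A T0 | B T1 | T1 T1 | T2 B | T2 C | a | c
  T0 -> a
  T1 -> c
  T2 -> b

Fill CYK table bottom-up:
  [0..0]={T2}  "b"  orig:{}
  [1..1]={C,T0}  "a"  orig:{C}
  [2..2]={C,T0}  "a"  orig:{C}
  [0..1]={C,S}  "ba"
  [1..2]=∅  "aa"
  [0..2]=∅  "baa"

S ∉ T[0,2] ⇒ NO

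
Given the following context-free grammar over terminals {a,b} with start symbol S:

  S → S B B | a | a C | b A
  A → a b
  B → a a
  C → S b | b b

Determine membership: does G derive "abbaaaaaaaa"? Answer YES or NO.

Convert to CNF:
  S -> S X2 | T0 C | T1 A | a
  A -> T0 T1
  B -> T0 T0
  C -> S T1 | T1 T1
  T0 -> a
  T1 -> b
  X2 -> B B

Fill CYK table bottom-up:
  cell(0,0) a: {S,T0}  orig:{S}
  cell(1,1) b: {T1}  orig:{}
  cell(2,2) b: {T1}  orig:{}
  cell(3,3) a: {S,T0}  orig:{S}
  cell(4,4) a: {S,T0}  orig:{S}
  cell(5,5) a: {S,T0}  orig:{S}
  cell(6,6) a: {S,T0}  orig:{S}
  cell(7,7) a: {S,T0}  orig:{S}
  cell(8,8) a: {S,T0}  orig:{S}
  cell(9,9) a: {S,T0}  orig:{S}
  cell(10,10) a: {S,T0}  orig:{S}
  cell(0,1) ab: {A,C}
  cell(1,2) bb: {C}
  cell(2,3) ba: ∅
  cell(3,4) aa: {B}
  cell(4,5) aa: {B}
  cell(5,6) aa: {B}
  cell(6,7) aa: {B}
  cell(7,8) aa: {B}
  cell(8,9) aa: {B}
  cell(9,10) aa: {B}
  cell(0,2) abb: {S}
  cell(1,3) bba: ∅
  cell(2,4) baa: ∅
  cell(3,5) aaa: ∅
  cell(4,6) aaa: ∅
  cell(5,7) aaa: ∅
  cell(6,8) aaa: ∅
  cell(7,9) aaa: ∅
  cell(8,10) aaa: ∅
  cell(0,3) abba: ∅
  cell(1,4) bbaa: ∅
  cell(2,5) baaa: ∅
  cell(3,6) aaaa: {X2}  orig:{}
  cell(4,7) aaaa: {X2}  orig:{}
  cell(5,8) aaaa: {X2}  orig:{}
  cell(6,9) aaaa: {X2}  orig:{}
  cell(7,10) aaaa: {X2}  orig:{}
  cell(0,4) abbaa: ∅
  cell(1,5) bbaaa: ∅
  cell(2,6) baaaa: ∅
  cell(3,7) aaaaa: {S}
  cell(4,8) aaaaa: {S}
  cell(5,9) aaaaa: {S}
  cell(6,10) aaaaa: {S}
  cell(0,5) abbaaa: ∅
  cell(1,6) bbaaaa: ∅
  cell(2,7) baaaaa: ∅
  cell(3,8) aaaaaa: ∅
  cell(4,9) aaaaaa: ∅
  cell(5,10) aaaaaa: ∅
  cell(0,6) abbaaaa: {S}
  cell(1,7) bbaaaaa: ∅
  cell(2,8) baaaaaa: ∅
  cell(3,9) aaaaaaa: ∅
  cell(4,10) aaaaaaa: ∅
  cell(0,7) abbaaaaa: ∅
  cell(1,8) bbaaaaaa: ∅
  cell(2,9) baaaaaaa: ∅
  cell(3,10) aaaaaaaa: ∅
  cell(0,8) abbaaaaaa: ∅
  cell(1,9) bbaaaaaaa: ∅
  cell(2,10) baaaaaaaa: ∅
  cell(0,9) abbaaaaaaa: ∅
  cell(1,10) bbaaaaaaaa: ∅
  cell(0,10) abbaaaaaaaa: {S}

S ∈ T[0,10] ⇒ YES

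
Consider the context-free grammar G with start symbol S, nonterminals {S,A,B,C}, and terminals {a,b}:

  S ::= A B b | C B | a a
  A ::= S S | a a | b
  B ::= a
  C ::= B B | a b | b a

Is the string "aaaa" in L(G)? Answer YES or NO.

Convert to CNF:
  S -> A X2 | C B | T0 T0
  A -> S S | T0 T0 | b
  B -> a
  C -> B B | T0 T1 | T1 T0
  T0 -> a
  T1 -> b
  X2 -> B T1

CYK table (by increasing span):
  [0..0]={B,T0}  "a"  orig:{B}
  [1..1]={B,T0}  "a"  orig:{B}
  [2..2]={B,T0}  "a"  orig:{B}
  [3..3]={B,T0}  "a"  orig:{B}
  [0..1]={A,C,S}  "aa"
  [1..2]={A,C,S}  "aa"
  [2..3]={A,C,S}  "aa"
  [0..2]={S}  "aaa"
  [1..3]={S}  "aaa"
  [0..3]={A}  "aaaa"

S ∉ T[0,3] ⇒ NO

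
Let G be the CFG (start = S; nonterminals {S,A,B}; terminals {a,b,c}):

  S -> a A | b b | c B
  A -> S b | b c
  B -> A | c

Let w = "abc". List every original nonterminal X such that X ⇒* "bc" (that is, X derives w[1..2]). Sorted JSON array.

Convert to CNF:
  S -> T0 T0 | T1 B | T2 A
  A -> S T0 | T0 T1
  B -> S T0 | T0 T1 | c
  T0 -> b
  T1 -> c
  T2 -> a

CYK table (by increasing span), restricted to cells inside w[1..2]:
  T[1,1] 'b' = {T0}  orig:{}
  T[2,2] 'c' = {B,T1}  orig:{B}
  T[1,2] 'bc' = {A,B}

Original NTs in T[1,2] deriving "bc": ["A", "B"]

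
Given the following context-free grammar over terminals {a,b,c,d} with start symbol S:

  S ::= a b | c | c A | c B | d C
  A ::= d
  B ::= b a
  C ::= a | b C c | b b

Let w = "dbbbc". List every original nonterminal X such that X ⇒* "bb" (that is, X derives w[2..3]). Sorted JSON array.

Convert to CNF:
  S -> T1 T0 | T2 A | T2 B | T3 C | c
  A -> d
  B -> T0 T1
  C -> T0 T0 | T0 X4 | a
  T0 -> b
  T1 -> a
  T2 -> c
  T3 -> d
  X4 -> C T2

CYK table (by increasing span) (cells [i..j] with 2 ≤ i ≤ j ≤ 3 only):
  [2..2]={T0}  "b"  orig:{}
  [3..3]={T0}  "b"  orig:{}
  [2..3]={C}  "bb"

Original NTs in T[2,3] deriving "bb": ["C"]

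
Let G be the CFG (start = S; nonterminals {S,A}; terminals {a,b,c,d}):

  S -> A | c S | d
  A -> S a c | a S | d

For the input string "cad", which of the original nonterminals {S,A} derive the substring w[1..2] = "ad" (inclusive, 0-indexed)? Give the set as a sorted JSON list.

CNF form of G:
  S -> S X3 | T0 S | T1 S | d
  A -> S X2 | T0 S | d
  T0 -> a
  T1 -> c
  X2 -> T0 T1
  X3 -> T0 T1

CYK table (by increasing span) (cells [i..j] with 1 ≤ i ≤ j ≤ 2 only):
  [1..1]={T0}  "a"  orig:{}
  [2..2]={A,S}  "d"
  [1..2]={A,S}  "ad"

Original NTs in T[1,2] deriving "ad": ["A", "S"]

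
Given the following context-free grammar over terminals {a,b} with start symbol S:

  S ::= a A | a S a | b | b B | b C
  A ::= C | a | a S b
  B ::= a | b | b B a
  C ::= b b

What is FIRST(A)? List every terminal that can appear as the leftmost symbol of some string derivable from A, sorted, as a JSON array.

FIRST iteration:
[1]
  A via A→a: +{a}
  B via B→a: +{a}
  B via B→b: +{b}
  C via C→b b: +{b}
  S via S→a A: +{a}
  S via S→b: +{b}
  S: {a,b}  A: {a}  B: {a,b}  C: {b}
[2]
  A via A→C: +{b}
  S: {a,b}  A: {a,b}  B: {a,b}  C: {b}
[3] (stable)
  S: {a,b}  A: {a,b}  B: {a,b}  C: {b}

FIRST(A) = ["a", "b"]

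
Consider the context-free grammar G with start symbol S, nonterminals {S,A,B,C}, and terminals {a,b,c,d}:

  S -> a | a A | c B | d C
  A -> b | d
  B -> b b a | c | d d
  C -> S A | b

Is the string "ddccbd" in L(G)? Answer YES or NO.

Convert to CNF:
  S -> T1 A | T2 C | T3 B | a
  A -> b | d
  B -> T0 X4 | T2 T2 | c
  C -> S A | b
  T0 -> b
  T1 -> a
  T2 -> d
  T3 -> c
  X4 -> T0 T1

Fill CYK table bottom-up:
  cell(0,0) d: {A,T2}  orig:{A}
  cell(1,1) d: {A,T2}  orig:{A}
  cell(2,2) c: {B,T3}  orig:{B}
  cell(3,3) c: {B,T3}  orig:{B}
  cell(4,4) b: {A,C,T0}  orig:{A,C}
  cell(5,5) d: {A,T2}  orig:{A}
  cell(0,1) dd: {B}
  cell(1,2) dc: ∅
  cell(2,3) cc: {S}
  cell(3,4) cb: ∅
  cell(4,5) bd: ∅
  cell(0,2) ddc: ∅
  cell(1,3) dcc: ∅
  cell(2,4) ccb: {C}
  cell(3,5) cbd: ∅
  cell(0,3) ddcc: ∅
  cell(1,4) dccb: {S}
  cell(2,5) ccbd: ∅
  cell(0,4) ddccb: ∅
  cell(1,5) dccbd: {C}
  cell(0,5) ddccbd: {S}

S ∈ T[0,5] ⇒ YES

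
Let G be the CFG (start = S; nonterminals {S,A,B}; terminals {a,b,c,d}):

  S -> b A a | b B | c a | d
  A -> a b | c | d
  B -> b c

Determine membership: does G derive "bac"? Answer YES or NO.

CNF form of G:
  S -> T1 B | T1 X3 | T2 T0 | d
  A -> T0 T1 | c | d
  B -> T1 T2
  T0 -> a
  T1 -> b
  T2 -> c
  X3 -> A T0

CYK fill:
  [0..0]={T1}  "b"  orig:{}
  [1..1]={T0}  "a"  orig:{}
  [2..2]={A,T2}  "c"  orig:{A}
  [0..1]=∅  "ba"
  [1..2]=∅  "ac"
  [0..2]=∅  "bac"

S ∉ T[0,2] ⇒ NO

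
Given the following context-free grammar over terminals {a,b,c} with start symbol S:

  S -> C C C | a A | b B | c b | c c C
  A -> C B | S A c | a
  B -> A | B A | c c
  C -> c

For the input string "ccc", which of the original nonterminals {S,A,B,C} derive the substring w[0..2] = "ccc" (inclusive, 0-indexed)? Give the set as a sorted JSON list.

Convert to CNF:
  S -> C X5 | T0 T2 | T0 X6 | T1 A | T2 B
  A -> C B | S X3 | a
  B -> B A | C B | S X4 | T0 T0 | a
  C -> c
  T0 -> c
  T1 -> a
  T2 -> b
  X3 -> A T0
  X4 -> A T0
  X5 -> C C
  X6 -> T0 C

CYK fill (cells [i..j] with 0 ≤ i ≤ j ≤ 2 only):
  [0..0]={C,T0}  "c"  orig:{C}
  [1..1]={C,T0}  "c"  orig:{C}
  [2..2]={C,T0}  "c"  orig:{C}
  [0..1]={B,X5,X6}  "cc"  orig:{B}
  [1..2]={B,X5,X6}  "cc"  orig:{B}
  [0..2]={A,B,S}  "ccc"

Original NTs in T[0,2] deriving "ccc": ["A", "B", "S"]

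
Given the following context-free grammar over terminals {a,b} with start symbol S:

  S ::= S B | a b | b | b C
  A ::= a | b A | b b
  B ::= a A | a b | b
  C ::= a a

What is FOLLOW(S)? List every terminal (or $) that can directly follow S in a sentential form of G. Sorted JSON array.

FIRST sets, iterate to fixpoint:
iter 1:
  A via A→a: +{a}
  A via A→b A: +{b}
  B via B→a A: +{a}
  B via B→b: +{b}
  C via C→a a: +{a}
  S via S→a b: +{a}
  S via S→b: +{b}
  FIRST[S]={a,b}  FIRST[A]={a,b}  FIRST[B]={a,b}  FIRST[C]={a}
iter 2: done
  FIRST[S]={a,b}  FIRST[A]={a,b}  FIRST[B]={a,b}  FIRST[C]={a}

FOLLOW sets:
FOLLOW(S) := {$}
iter 1:
  S→S B: FOLLOW(S) ⊇ FIRST(B) = {a,b}; new: +{a,b}
  S→S B: FOLLOW(B) ⊇ FOLLOW(S) ⊇ {$,a,b}; new: +{$,a,b}
  S→b C: FOLLOW(C) ⊇ FOLLOW(S) ⊇ {$,a,b}; new: +{$,a,b}
  FOLLOW[S]={$,a,b}  FOLLOW[A]={}  FOLLOW[B]={$,a,b}  FOLLOW[C]={$,a,b}
iter 2:
  B→a A: FOLLOW(A) ⊇ FOLLOW(B) ⊇ {$,a,b}; new: +{$,a,b}
  FOLLOW[S]={$,a,b}  FOLLOW[A]={$,a,b}  FOLLOW[B]={$,a,b}  FOLLOW[C]={$,a,b}
iter 3: — fixpoint
  FOLLOW[S]={$,a,b}  FOLLOW[A]={$,a,b}  FOLLOW[B]={$,a,b}  FOLLOW[C]={$,a,b}

FOLLOW(S) = ["$", "a", "b"]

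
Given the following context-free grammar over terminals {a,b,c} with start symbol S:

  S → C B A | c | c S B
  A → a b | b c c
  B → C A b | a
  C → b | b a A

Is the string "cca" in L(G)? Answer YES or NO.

CNF form of G:
  S -> C X6 | T2 X7 | c
  A -> T0 T1 | T1 X3
  B -> C X4 | a
  C -> T1 X5 | b
  T0 -> a
  T1 -> b
  T2 -> c
  X3 -> T2 T2
  X4 -> A T1
  X5 -> T0 A
  X6 -> B A
  X7 -> S B

CYK table (by increasing span):
  cell(0,0) c: {S,T2}  orig:{S}
  cell(1,1) c: {S,T2}  orig:{S}
  cell(2,2) a: {B,T0}  orig:{B}
  cell(0,1) cc: {X3}  orig:{}
  cell(1,2) ca: {X7}  orig:{}
  cell(0,2) cca: {S}

S ∈ T[0,2] ⇒ YES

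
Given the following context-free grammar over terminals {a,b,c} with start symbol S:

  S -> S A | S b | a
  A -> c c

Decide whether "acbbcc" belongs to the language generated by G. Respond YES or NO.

Convert to CNF:
  S -> S A | S T1 | a
  A -> T0 T0
  T0 -> c
  T1 -> b

Fill CYK table bottom-up:
  T[0,0] 'a' = {S}
  T[1,1] 'c' = {T0}  orig:{}
  T[2,2] 'b' = {T1}  orig:{}
  T[3,3] 'b' = {T1}  orig:{}
  T[4,4] 'c' = {T0}  orig:{}
  T[5,5] 'c' = {T0}  orig:{}
  T[0,1] 'ac' = ∅
  T[1,2] 'cb' = ∅
  T[2,3] 'bb' = ∅
  T[3,4] 'bc' = ∅
  T[4,5] 'cc' = {A}
  T[0,2] 'acb' = ∅
  T[1,3] 'cbb' = ∅
  T[2,4] 'bbc' = ∅
  T[3,5] 'bcc' = ∅
  T[0,3] 'acbb' = ∅
  T[1,4] 'cbbc' = ∅
  T[2,5] 'bbcc' = ∅
  T[0,4] 'acbbc' = ∅
  T[1,5] 'cbbcc' = ∅
  T[0,5] 'acbbcc' = ∅

S ∉ T[0,5] ⇒ NO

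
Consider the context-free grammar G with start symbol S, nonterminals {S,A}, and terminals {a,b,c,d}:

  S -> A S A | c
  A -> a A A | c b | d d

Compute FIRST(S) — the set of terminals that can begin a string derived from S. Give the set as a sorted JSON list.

FIRST sets, iterate to fixpoint:
pass 1:
  A via A→a A A: +{a}
  A via A→c b: +{c}
  A via A→d d: +{d}
  S via S→A S A: +{a,c,d}
  S: {a,c,d}  A: {a,c,d}
pass 2: (stable)
  S: {a,c,d}  A: {a,c,d}

FIRST(S) = ["a", "c", "d"]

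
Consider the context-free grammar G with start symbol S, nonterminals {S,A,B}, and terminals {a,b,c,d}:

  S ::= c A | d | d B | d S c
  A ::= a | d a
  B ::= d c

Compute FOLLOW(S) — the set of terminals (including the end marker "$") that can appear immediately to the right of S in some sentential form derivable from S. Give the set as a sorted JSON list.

FIRST iteration:
[1]
  A via A→a: +{a}
  A via A→d a: +{d}
  B via B→d c: +{d}
  S via S→c A: +{c}
  S via S→d: +{d}
  FIRST(S)={c,d}  FIRST(A)={a,d}  FIRST(B)={d}
[2] — fixpoint
  FIRST(S)={c,d}  FIRST(A)={a,d}  FIRST(B)={d}

FOLLOW iteration:
seed FOLLOW(S) with $
round 1:
  S→c A: FOLLOW(A) ⊇ FOLLOW(S) ⊇ {$}; new: +{$}
  S→d B: FOLLOW(B) ⊇ FOLLOW(S) ⊇ {$}; new: +{$}
  S→d S c: FOLLOW(S) ⊇ FIRST(c) = {c}; new: +{c}
  FOLLOW(S)={$,c}  FOLLOW(A)={$}  FOLLOW(B)={$}
round 2:
  S→c A: FOLLOW(A) ⊇ FOLLOW(S) ⊇ {$,c}; new: +{c}
  S→d B: FOLLOW(B) ⊇ FOLLOW(S) ⊇ {$,c}; new: +{c}
  FOLLOW(S)={$,c}  FOLLOW(A)={$,c}  FOLLOW(B)={$,c}
round 3: — fixpoint
  FOLLOW(S)={$,c}  FOLLOW(A)={$,c}  FOLLOW(B)={$,c}

FOLLOW(S) = ["$", "c"]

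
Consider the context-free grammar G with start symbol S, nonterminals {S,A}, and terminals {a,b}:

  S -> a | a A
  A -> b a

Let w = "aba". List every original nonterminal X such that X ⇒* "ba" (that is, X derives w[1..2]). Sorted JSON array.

Convert to CNF:
  S -> T1 A | a
  A -> T0 T1
  T0 -> b
  T1 -> a

CYK table (by increasing span), restricted to cells inside w[1..2]:
  [1..1]={T0}  "b"  orig:{}
  [2..2]={S,T1}  "a"  orig:{S}
  [1..2]={A}  "ba"

Original NTs in T[1,2] deriving "ba": ["A"]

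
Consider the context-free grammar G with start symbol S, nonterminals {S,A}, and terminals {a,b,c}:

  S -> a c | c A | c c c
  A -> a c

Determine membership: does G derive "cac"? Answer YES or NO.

Convert to CNF:
  S -> T0 T1 | T1 A | T1 X2
  A -> T0 T1
  T0 -> a
  T1 -> c
  X2 -> T1 T1

Fill CYK table bottom-up:
  [0..0]={T1}  "c"  orig:{}
  [1..1]={T0}  "a"  orig:{}
  [2..2]={T1}  "c"  orig:{}
  [0..1]=∅  "ca"
  [1..2]={A,S}  "ac"
  [0..2]={S}  "cac"

S ∈ T[0,2] ⇒ YES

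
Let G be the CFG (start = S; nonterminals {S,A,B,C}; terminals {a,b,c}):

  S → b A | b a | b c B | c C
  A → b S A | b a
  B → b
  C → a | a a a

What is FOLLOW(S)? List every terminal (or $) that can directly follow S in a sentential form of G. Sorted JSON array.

FIRST sets, iterate to fixpoint:
round 1:
  A via A→b S A: +{b}
  B via B→b: +{b}
  C via C→a: +{a}
  S via S→b A: +{b}
  S via S→c C: +{c}
  S: {b,c}  A: {b}  B: {b}  C: {a}
round 2: (no change)
  S: {b,c}  A: {b}  B: {b}  C: {a}

Compute FOLLOW by fixpoint:
seed FOLLOW(S) with $
iter 1:
  A→b S A: FOLLOW(S) ⊇ FIRST(A) = {b}; new: +{b}
  S→b A: FOLLOW(A) ⊇ FOLLOW(S) ⊇ {$,b}; new: +{$,b}
  S→b c B: FOLLOW(B) ⊇ FOLLOW(S) ⊇ {$,b}; new: +{$,b}
  S→c C: FOLLOW(C) ⊇ FOLLOW(S) ⊇ {$,b}; new: +{$,b}
  FOLLOW[S]={$,b}  FOLLOW[A]={$,b}  FOLLOW[B]={$,b}  FOLLOW[C]={$,b}
iter 2: — fixpoint
  FOLLOW[S]={$,b}  FOLLOW[A]={$,b}  FOLLOW[B]={$,b}  FOLLOW[C]={$,b}

FOLLOW(S) = ["$", "b"]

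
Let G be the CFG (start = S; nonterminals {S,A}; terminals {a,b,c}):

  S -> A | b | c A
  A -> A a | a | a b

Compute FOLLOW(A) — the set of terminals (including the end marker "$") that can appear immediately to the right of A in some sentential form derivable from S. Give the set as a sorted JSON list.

FIRST sets, iterate to fixpoint:
pass 1:
  A via A→a: +{a}
  S via S→A: +{a}
  S via S→b: +{b}
  S via S→c A: +{c}
  FIRST[S]={a,b,c}  FIRST[A]={a}
pass 2: (no change)
  FIRST[S]={a,b,c}  FIRST[A]={a}

Compute FOLLOW by fixpoint:
initialize: $ ∈ FOLLOW(S)
iter 1:
  A→A a: FOLLOW(A) ⊇ FIRST(a) = {a}; new: +{a}
  S→A: FOLLOW(A) ⊇ FOLLOW(S) ⊇ {$}; new: +{$}
  FOLLOW[S]={$}  FOLLOW[A]={$,a}
iter 2: (no change)
  FOLLOW[S]={$}  FOLLOW[A]={$,a}

FOLLOW(A) = ["$", "a"]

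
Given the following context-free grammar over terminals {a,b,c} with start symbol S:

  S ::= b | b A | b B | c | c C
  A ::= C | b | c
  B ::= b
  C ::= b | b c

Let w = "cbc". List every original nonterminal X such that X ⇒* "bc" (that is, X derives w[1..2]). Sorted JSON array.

CNF form of G:
  S -> T0 A | T0 B | T1 C | b | c
  A -> T0 T1 | b | c
  B -> b
  C -> T0 T1 | b
  T0 -> b
  T1 -> c

CYK table (by increasing span), restricted to cells inside w[1..2]:
  T[1,1] 'b' = {A,B,C,S,T0}  orig:{A,B,C,S}
  T[2,2] 'c' = {A,S,T1}  orig:{A,S}
  T[1,2] 'bc' = {A,C,S}

Original NTs in T[1,2] deriving "bc": ["A", "C", "S"]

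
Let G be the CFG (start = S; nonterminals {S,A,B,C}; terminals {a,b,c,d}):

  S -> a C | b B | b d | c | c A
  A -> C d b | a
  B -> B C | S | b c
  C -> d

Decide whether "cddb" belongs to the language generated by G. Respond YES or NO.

Convert to CNF:
  S -> T1 B | T1 T0 | T2 C | T3 A | c
  A -> C X4 | a
  B -> B C | T1 B | T1 T0 | T1 T3 | T2 C | T3 A | c
  C -> d
  T0 -> d
  T1 -> b
  T2 -> a
  T3 -> c
  X4 -> T0 T1

CYK table (by increasing span):
  T[0,0] 'c' = {B,S,T3}  orig:{B,S}
  T[1,1] 'd' = {C,T0}  orig:{C}
  T[2,2] 'd' = {C,T0}  orig:{C}
  T[3,3] 'b' = {T1}  orig:{}
  T[0,1] 'cd' = {B}
  T[1,2] 'dd' = ∅
  T[2,3] 'db' = {X4}  orig:{}
  T[0,2] 'cdd' = {B}
  T[1,3] 'ddb' = {A}
  T[0,3] 'cddb' = {B,S}

S ∈ T[0,3] ⇒ YES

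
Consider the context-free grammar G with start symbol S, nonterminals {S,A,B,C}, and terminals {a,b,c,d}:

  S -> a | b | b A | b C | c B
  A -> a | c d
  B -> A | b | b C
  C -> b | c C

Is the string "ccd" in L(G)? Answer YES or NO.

Convert to CNF:
  S -> T0 B | T2 A | T2 C | a | b
  A -> T0 T1 | a
  B -> T0 T1 | T2 C | a | b
  C -> T0 C | b
  T0 -> c
  T1 -> d
  T2 -> b

Fill CYK table bottom-up:
  [0..0]={T0}  "c"  orig:{}
  [1..1]={T0}  "c"  orig:{}
  [2..2]={T1}  "d"  orig:{}
  [0..1]=∅  "cc"
  [1..2]={A,B}  "cd"
  [0..2]={S}  "ccd"

S ∈ T[0,2] ⇒ YES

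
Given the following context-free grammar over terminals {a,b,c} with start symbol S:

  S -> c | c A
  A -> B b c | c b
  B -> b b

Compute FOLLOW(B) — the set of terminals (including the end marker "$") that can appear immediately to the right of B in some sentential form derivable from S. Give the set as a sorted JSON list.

FIRST iteration:
iter 1:
  A via A→c b: +{c}
  B via B→b b: +{b}
  S via S→c: +{c}
  FIRST[S]={c}  FIRST[A]={c}  FIRST[B]={b}
iter 2:
  A via A→B b c: +{b}
  FIRST[S]={c}  FIRST[A]={b,c}  FIRST[B]={b}
iter 3: (no change)
  FIRST[S]={c}  FIRST[A]={b,c}  FIRST[B]={b}

FOLLOW sets:
FOLLOW(S) := {$}
iter 1:
  A→B b c: FOLLOW(B) ⊇ FIRST(b) = {b}; new: +{b}
  S→c A: FOLLOW(A) ⊇ FOLLOW(S) ⊇ {$}; new: +{$}
  S: {$}  A: {$}  B: {b}
iter 2: (stable)
  S: {$}  A: {$}  B: {b}

FOLLOW(B) = ["b"]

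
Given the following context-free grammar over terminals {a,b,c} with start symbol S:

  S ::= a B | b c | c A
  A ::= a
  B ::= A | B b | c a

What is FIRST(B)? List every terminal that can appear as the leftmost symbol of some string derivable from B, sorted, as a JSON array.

Compute FIRST by fixpoint:
[1]
  A via A→a: +{a}
  B via B→A: +{a}
  B via B→c a: +{c}
  S via S→a B: +{a}
  S via S→b c: +{b}
  S via S→c A: +{c}
  FIRST(S)={a,b,c}  FIRST(A)={a}  FIRST(B)={a,c}
[2] done
  FIRST(S)={a,b,c}  FIRST(A)={a}  FIRST(B)={a,c}

FIRST(B) = ["a", "c"]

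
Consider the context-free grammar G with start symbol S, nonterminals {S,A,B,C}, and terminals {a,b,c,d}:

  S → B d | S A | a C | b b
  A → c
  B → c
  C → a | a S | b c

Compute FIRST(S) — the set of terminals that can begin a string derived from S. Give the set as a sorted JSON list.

FIRST sets, iterate to fixpoint:
[1]
  A via A→c: +{c}
  B via B→c: +{c}
  C via C→a: +{a}
  C via C→b c: +{b}
  S via S→B d: +{c}
  S via S→a C: +{a}
  S via S→b b: +{b}
  S: {a,b,c}  A: {c}  B: {c}  C: {a,b}
[2] done
  S: {a,b,c}  A: {c}  B: {c}  C: {a,b}

FIRST(S) = ["a", "b", "c"]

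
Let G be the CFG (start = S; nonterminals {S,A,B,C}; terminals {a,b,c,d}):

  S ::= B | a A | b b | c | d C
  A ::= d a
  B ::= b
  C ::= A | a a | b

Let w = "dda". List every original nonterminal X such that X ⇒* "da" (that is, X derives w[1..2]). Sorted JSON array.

CNF form of G:
  S -> T0 C | T1 A | T2 T2 | b | c
  A -> T0 T1
  B -> b
  C -> T0 T1 | T1 T1 | b
  T0 -> d
  T1 -> a
  T2 -> b

CYK fill — only the sub-triangle for w[1..2]:
  T[1,1] 'd' = {T0}  orig:{}
  T[2,2] 'a' = {T1}  orig:{}
  T[1,2] 'da' = {A,C}

Original NTs in T[1,2] deriving "da": ["A", "C"]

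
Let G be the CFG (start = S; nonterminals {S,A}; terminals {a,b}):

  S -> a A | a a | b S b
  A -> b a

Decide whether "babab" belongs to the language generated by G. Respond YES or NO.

Convert to CNF:
  S -> T0 X2 | T1 A | T1 T1
  A -> T0 T1
  T0 -> b
  T1 -> a
  X2 -> S T0

CYK fill:
  cell(0,0) b: {T0}  orig:{}
  cell(1,1) a: {T1}  orig:{}
  cell(2,2) b: {T0}  orig:{}
  cell(3,3) a: {T1}  orig:{}
  cell(4,4) b: {T0}  orig:{}
  cell(0,1) ba: {A}
  cell(1,2) ab: ∅
  cell(2,3) ba: {A}
  cell(3,4) ab: ∅
  cell(0,2) bab: ∅
  cell(1,3) aba: {S}
  cell(2,4) bab: ∅
  cell(0,3) baba: ∅
  cell(1,4) abab: {X2}  orig:{}
  cell(0,4) babab: {S}

S ∈ T[0,4] ⇒ YES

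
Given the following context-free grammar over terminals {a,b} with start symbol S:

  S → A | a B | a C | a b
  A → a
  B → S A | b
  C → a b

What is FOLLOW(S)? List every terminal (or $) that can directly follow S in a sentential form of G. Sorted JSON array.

FIRST sets, iterate to fixpoint:
pass 1:
  A via A→a: +{a}
  B via B→b: +{b}
  C via C→a b: +{a}
  S via S→A: +{a}
  FIRST(S)={a}  FIRST(A)={a}  FIRST(B)={b}  FIRST(C)={a}
pass 2:
  B via B→S A: +{a}
  FIRST(S)={a}  FIRST(A)={a}  FIRST(B)={a,b}  FIRST(C)={a}
pass 3: — fixpoint
  FIRST(S)={a}  FIRST(A)={a}  FIRST(B)={a,b}  FIRST(C)={a}

FOLLOW iteration:
seed FOLLOW(S) with $
round 1:
  B→S A: FOLLOW(S) ⊇ FIRST(A) = {a}; new: +{a}
  S→A: FOLLOW(A) ⊇ FOLLOW(S) ⊇ {$,a}; new: +{$,a}
  S→a B: FOLLOW(B) ⊇ FOLLOW(S) ⊇ {$,a}; new: +{$,a}
  S→a C: FOLLOW(C) ⊇ FOLLOW(S) ⊇ {$,a}; new: +{$,a}
  FOLLOW[S]={$,a}  FOLLOW[A]={$,a}  FOLLOW[B]={$,a}  FOLLOW[C]={$,a}
round 2: (stable)
  FOLLOW[S]={$,a}  FOLLOW[A]={$,a}  FOLLOW[B]={$,a}  FOLLOW[C]={$,a}

FOLLOW(S) = ["$", "a"]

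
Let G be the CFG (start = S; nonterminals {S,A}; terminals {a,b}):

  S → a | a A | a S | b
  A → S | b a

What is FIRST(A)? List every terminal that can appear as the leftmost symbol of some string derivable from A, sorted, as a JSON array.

FIRST sets, iterate to fixpoint:
pass 1:
  A via A→b a: +{b}
  S via S→a: +{a}
  S via S→b: +{b}
  FIRST[S]={a,b}  FIRST[A]={b}
pass 2:
  A via A→S: +{a}
  FIRST[S]={a,b}  FIRST[A]={a,b}
pass 3: (no change)
  FIRST[S]={a,b}  FIRST[A]={a,b}

FIRST(A) = ["a", "b"]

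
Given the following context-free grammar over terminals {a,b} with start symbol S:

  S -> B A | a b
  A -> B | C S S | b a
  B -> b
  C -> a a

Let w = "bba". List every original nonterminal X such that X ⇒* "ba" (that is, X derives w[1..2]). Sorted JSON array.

CNF form of G:
  S -> B A | T1 T0
  A -> C X2 | T0 T1 | b
  B -> b
  C -> T1 T1
  T0 -> b
  T1 -> a
  X2 -> S S

CYK table (by increasing span) (cells [i..j] with 1 ≤ i ≤ j ≤ 2 only):
  cell(1,1) b: {A,B,T0}  orig:{A,B}
  cell(2,2) a: {T1}  orig:{}
  cell(1,2) ba: {A}

Original NTs in T[1,2] deriving "ba": ["A"]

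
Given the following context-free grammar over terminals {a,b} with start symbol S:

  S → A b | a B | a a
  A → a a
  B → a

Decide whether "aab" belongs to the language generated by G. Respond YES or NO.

CNF form of G:
  S -> A T1 | T0 B | T0 T0
  A -> T0 T0
  B -> a
  T0 -> a
  T1 -> b

Fill CYK table bottom-up:
  [0..0]={B,T0}  "a"  orig:{B}
  [1..1]={B,T0}  "a"  orig:{B}
  [2..2]={T1}  "b"  orig:{}
  [0..1]={A,S}  "aa"
  [1..2]=∅  "ab"
  [0..2]={S}  "aab"

S ∈ T[0,2] ⇒ YES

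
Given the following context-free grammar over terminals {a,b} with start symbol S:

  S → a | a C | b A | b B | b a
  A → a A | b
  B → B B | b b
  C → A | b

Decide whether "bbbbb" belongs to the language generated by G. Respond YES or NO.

CNF form of G:
  S -> T0 C | T1 A | T1 B | T1 T0 | a
  A -> T0 A | b
  B -> B B | T1 T1
  C -> T0 A | b
  T0 -> a
  T1 -> b

Fill CYK table bottom-up:
  [0..0]={A,C,T1}  "b"  orig:{A,C}
  [1..1]={A,C,T1}  "b"  orig:{A,C}
  [2..2]={A,C,T1}  "b"  orig:{A,C}
  [3..3]={A,C,T1}  "b"  orig:{A,C}
  [4..4]={A,C,T1}  "b"  orig:{A,C}
  [0..1]={B,S}  "bb"
  [1..2]={B,S}  "bb"
  [2..3]={B,S}  "bb"
  [3..4]={B,S}  "bb"
  [0..2]={S}  "bbb"
  [1..3]={S}  "bbb"
  [2..4]={S}  "bbb"
  [0..3]={B}  "bbbb"
  [1..4]={B}  "bbbb"
  [0..4]={S}  "bbbbb"

S ∈ T[0,4] ⇒ YES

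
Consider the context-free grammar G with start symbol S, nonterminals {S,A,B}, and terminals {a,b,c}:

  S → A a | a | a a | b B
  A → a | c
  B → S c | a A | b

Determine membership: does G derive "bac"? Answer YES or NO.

CNF form of G:
  S -> A T1 | T1 T1 | T2 B | a
  A -> a | c
  B -> S T0 | T1 A | b
  T0 -> c
  T1 -> a
  T2 -> b

CYK fill:
  T[0,0] 'b' = {B,T2}  orig:{B}
  T[1,1] 'a' = {A,S,T1}  orig:{A,S}
  T[2,2] 'c' = {A,T0}  orig:{A}
  T[0,1] 'ba' = ∅
  T[1,2] 'ac' = {B}
  T[0,2] 'bac' = {S}

S ∈ T[0,2] ⇒ YES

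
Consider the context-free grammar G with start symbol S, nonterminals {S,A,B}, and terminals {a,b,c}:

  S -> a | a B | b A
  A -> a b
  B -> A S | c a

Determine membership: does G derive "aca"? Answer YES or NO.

CNF form of G:
  S -> T0 B | T1 A | a
  A -> T0 T1
  B -> A S | T2 T0
  T0 -> a
  T1 -> b
  T2 -> c

Fill CYK table bottom-up:
  cell(0,0) a: {S,T0}  orig:{S}
  cell(1,1) c: {T2}  orig:{}
  cell(2,2) a: {S,T0}  orig:{S}
  cell(0,1) ac: ∅
  cell(1,2) ca: {B}
  cell(0,2) aca: {S}

S ∈ T[0,2] ⇒ YES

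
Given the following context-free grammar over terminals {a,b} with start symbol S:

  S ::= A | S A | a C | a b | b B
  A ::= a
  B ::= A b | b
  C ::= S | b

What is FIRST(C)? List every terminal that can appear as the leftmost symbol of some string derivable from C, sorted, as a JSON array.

FIRST iteration:
round 1:
  A via A→a: +{a}
  B via B→A b: +{a}
  B via B→b: +{b}
  C via C→b: +{b}
  S via S→A: +{a}
  S via S→b B: +{b}
  S: {a,b}  A: {a}  B: {a,b}  C: {b}
round 2:
  C via C→S: +{a}
  S: {a,b}  A: {a}  B: {a,b}  C: {a,b}
round 3: (no change)
  S: {a,b}  A: {a}  B: {a,b}  C: {a,b}

FIRST(C) = ["a", "b"]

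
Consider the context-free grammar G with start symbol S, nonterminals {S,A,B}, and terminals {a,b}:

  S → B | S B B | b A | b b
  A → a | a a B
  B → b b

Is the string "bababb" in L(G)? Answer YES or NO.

Convert to CNF:
  S -> S X3 | T1 A | T1 T1
  A -> T0 X2 | a
  B -> T1 T1
  T0 -> a
  T1 -> b
  X2 -> T0 B
  X3 -> B B

Fill CYK table bottom-up:
  [0..0]={T1}  "b"  orig:{}
  [1..1]={A,T0}  "a"  orig:{A}
  [2..2]={T1}  "b"  orig:{}
  [3..3]={A,T0}  "a"  orig:{A}
  [4..4]={T1}  "b"  orig:{}
  [5..5]={T1}  "b"  orig:{}
  [0..1]={S}  "ba"
  [1..2]=∅  "ab"
  [2..3]={S}  "ba"
  [3..4]=∅  "ab"
  [4..5]={B,S}  "bb"
  [0..2]=∅  "bab"
  [1..3]=∅  "aba"
  [2..4]=∅  "bab"
  [3..5]={X2}  "abb"  orig:{}
  [0..3]=∅  "baba"
  [1..4]=∅  "abab"
  [2..5]=∅  "babb"
  [0..4]=∅  "babab"
  [1..5]=∅  "ababb"
  [0..5]=∅  "bababb"

S ∉ T[0,5] ⇒ NO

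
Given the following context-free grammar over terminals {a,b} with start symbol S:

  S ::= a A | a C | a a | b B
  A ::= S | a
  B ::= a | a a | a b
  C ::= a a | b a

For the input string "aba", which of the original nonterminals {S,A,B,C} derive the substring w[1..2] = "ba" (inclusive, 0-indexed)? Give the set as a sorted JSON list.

CNF form of G:
  S -> T0 A | T0 C | T0 T0 | T1 B
  A -> T0 A | T0 C | T0 T0 | T1 B | a
  B -> T0 T0 | T0 T1 | a
  C -> T0 T0 | T1 T0
  T0 -> a
  T1 -> b

CYK table (by increasing span) — only the sub-triangle for w[1..2]:
  cell(1,1) b: {T1}  orig:{}
  cell(2,2) a: {A,B,T0}  orig:{A,B}
  cell(1,2) ba: {A,C,S}

Original NTs in T[1,2] deriving "ba": ["A", "C", "S"]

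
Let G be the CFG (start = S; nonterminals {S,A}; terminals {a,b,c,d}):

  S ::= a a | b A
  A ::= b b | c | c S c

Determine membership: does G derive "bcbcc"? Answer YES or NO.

Convert to CNF:
  S -> T0 A | T2 T2
  A -> T0 T0 | T1 X3 | c
  T0 -> b
  T1 -> c
  T2 -> a
  X3 -> S T1

CYK table (by increasing span):
  [0..0]={T0}  "b"  orig:{}
  [1..1]={A,T1}  "c"  orig:{A}
  [2..2]={T0}  "b"  orig:{}
  [3..3]={A,T1}  "c"  orig:{A}
  [4..4]={A,T1}  "c"  orig:{A}
  [0..1]={S}  "bc"
  [1..2]=∅  "cb"
  [2..3]={S}  "bc"
  [3..4]=∅  "cc"
  [0..2]=∅  "bcb"
  [1..3]=∅  "cbc"
  [2..4]={X3}  "bcc"  orig:{}
  [0..3]=∅  "bcbc"
  [1..4]={A}  "cbcc"
  [0..4]={S}  "bcbcc"

S ∈ T[0,4] ⇒ YES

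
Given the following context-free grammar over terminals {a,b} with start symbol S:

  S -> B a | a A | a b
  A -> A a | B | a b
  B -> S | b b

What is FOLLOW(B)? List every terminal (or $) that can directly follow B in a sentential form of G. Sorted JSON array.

FIRST sets, iterate to fixpoint:
pass 1:
  A via A→a b: +{a}
  B via B→b b: +{b}
  S via S→B a: +{b}
  S via S→a A: +{a}
  FIRST[S]={a,b}  FIRST[A]={a}  FIRST[B]={b}
pass 2:
  A via A→B: +{b}
  B via B→S: +{a}
  FIRST[S]={a,b}  FIRST[A]={a,b}  FIRST[B]={a,b}
pass 3: (stable)
  FIRST[S]={a,b}  FIRST[A]={a,b}  FIRST[B]={a,b}

FOLLOW iteration:
FOLLOW(S) := {$}
iter 1:
  A→A a: FOLLOW(A) ⊇ FIRST(a) = {a}; new: +{a}
  A→B: FOLLOW(B) ⊇ FOLLOW(A) ⊇ {a}; new: +{a}
  B→S: FOLLOW(S) ⊇ FOLLOW(B) ⊇ {a}; new: +{a}
  S→a A: FOLLOW(A) ⊇ FOLLOW(S) ⊇ {$,a}; new: +{$}
  FOLLOW(S)={$,a}  FOLLOW(A)={$,a}  FOLLOW(B)={a}
iter 2:
  A→B: FOLLOW(B) ⊇ FOLLOW(A) ⊇ {$,a}; new: +{$}
  FOLLOW(S)={$,a}  FOLLOW(A)={$,a}  FOLLOW(B)={$,a}
iter 3: done
  FOLLOW(S)={$,a}  FOLLOW(A)={$,a}  FOLLOW(B)={$,a}

FOLLOW(B) = ["$", "a"]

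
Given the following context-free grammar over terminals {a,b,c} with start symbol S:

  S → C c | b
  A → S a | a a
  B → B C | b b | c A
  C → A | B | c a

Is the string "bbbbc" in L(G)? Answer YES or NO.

Convert to CNF:
  S -> C T2 | b
  A -> S T0 | T0 T0
  B -> B C | T1 T1 | T2 A
  C -> B C | S T0 | T0 T0 | T1 T1 | T2 A | T2 T0
  T0 -> a
  T1 -> b
  T2 -> c

Fill CYK table bottom-up:
  [0..0]={S,T1}  "b"  orig:{S}
  [1..1]={S,T1}  "b"  orig:{S}
  [2..2]={S,T1}  "b"  orig:{S}
  [3..3]={S,T1}  "b"  orig:{S}
  [4..4]={T2}  "c"  orig:{}
  [0..1]={B,C}  "bb"
  [1..2]={B,C}  "bb"
  [2..3]={B,C}  "bb"
  [3..4]=∅  "bc"
  [0..2]=∅  "bbb"
  [1..3]=∅  "bbb"
  [2..4]={S}  "bbc"
  [0..3]={B,C}  "bbbb"
  [1..4]=∅  "bbbc"
  [0..4]={S}  "bbbbc"

S ∈ T[0,4] ⇒ YES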